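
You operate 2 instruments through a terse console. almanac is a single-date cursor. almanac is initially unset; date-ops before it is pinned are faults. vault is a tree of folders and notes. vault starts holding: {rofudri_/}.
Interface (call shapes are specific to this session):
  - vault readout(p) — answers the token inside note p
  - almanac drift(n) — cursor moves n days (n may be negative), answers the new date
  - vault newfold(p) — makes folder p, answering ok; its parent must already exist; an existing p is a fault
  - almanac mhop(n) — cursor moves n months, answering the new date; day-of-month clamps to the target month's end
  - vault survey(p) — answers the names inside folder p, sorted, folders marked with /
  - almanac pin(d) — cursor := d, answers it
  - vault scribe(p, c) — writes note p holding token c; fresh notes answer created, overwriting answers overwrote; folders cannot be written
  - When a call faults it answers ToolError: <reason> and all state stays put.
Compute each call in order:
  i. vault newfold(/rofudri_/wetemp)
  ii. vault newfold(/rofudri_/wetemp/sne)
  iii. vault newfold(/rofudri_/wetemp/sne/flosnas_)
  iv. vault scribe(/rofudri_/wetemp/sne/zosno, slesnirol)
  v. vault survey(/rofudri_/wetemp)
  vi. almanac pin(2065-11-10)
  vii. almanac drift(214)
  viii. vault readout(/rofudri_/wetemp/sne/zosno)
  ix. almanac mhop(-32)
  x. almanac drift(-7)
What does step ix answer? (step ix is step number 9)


CALL vault newfold[p=/rofudri_/wetemp]
RET  ok
CALL vault newfold[p=/rofudri_/wetemp/sne]
RET  ok
CALL vault newfold[p=/rofudri_/wetemp/sne/flosnas_]
RET  ok
CALL vault scribe[p=/rofudri_/wetemp/sne/zosno; c=slesnirol]
RET  created
CALL vault survey[p=/rofudri_/wetemp]
RET  [sne/]
CALL almanac pin[d=2065-11-10]
RET  2065-11-10
CALL almanac drift[n=214]
RET  2066-06-12
CALL vault readout[p=/rofudri_/wetemp/sne/zosno]
RET  slesnirol
CALL almanac mhop[n=-32]
RET  2063-10-12
CALL almanac drift[n=-7]
RET  2063-10-05

Answer: 2063-10-12


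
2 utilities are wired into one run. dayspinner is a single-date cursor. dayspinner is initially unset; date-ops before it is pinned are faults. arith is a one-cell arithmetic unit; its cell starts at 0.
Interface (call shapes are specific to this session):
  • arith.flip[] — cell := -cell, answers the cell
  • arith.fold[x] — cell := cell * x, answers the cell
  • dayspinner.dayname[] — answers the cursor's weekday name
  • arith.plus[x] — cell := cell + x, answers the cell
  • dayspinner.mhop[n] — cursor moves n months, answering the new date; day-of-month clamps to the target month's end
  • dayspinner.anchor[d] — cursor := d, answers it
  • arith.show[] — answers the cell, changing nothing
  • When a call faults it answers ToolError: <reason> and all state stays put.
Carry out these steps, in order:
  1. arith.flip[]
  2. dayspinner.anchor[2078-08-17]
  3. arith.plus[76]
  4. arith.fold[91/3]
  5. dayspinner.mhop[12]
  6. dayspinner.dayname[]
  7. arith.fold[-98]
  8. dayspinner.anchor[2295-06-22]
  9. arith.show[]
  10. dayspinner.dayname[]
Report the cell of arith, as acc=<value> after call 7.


Step: arith.flip[]
Result: 0
Step: dayspinner.anchor[d: 2078-08-17]
Result: 2078-08-17
Step: arith.plus[x: 76]
Result: 76
Step: arith.fold[x: 91/3]
Result: 6916/3
Step: dayspinner.mhop[n: 12]
Result: 2079-08-17
Step: dayspinner.dayname[]
Result: Thursday
Step: arith.fold[x: -98]
Result: -677768/3
Step: dayspinner.anchor[d: 2295-06-22]
Result: 2295-06-22
Step: arith.show[]
Result: -677768/3
Step: dayspinner.dayname[]
Result: Saturday

Answer: acc=-677768/3


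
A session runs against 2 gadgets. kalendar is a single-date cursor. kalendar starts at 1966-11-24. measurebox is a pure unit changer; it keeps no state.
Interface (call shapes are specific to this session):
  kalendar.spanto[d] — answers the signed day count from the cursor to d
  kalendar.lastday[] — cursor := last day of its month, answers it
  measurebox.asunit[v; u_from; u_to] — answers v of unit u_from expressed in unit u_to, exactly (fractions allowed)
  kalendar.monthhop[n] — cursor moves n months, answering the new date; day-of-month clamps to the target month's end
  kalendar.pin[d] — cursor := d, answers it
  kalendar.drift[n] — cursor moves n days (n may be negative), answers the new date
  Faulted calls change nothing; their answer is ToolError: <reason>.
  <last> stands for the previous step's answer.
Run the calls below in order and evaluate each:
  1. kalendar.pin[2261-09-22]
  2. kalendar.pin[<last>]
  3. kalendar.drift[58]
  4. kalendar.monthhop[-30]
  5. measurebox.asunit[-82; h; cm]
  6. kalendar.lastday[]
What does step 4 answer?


! kalendar.pin(d=2261-09-22) == 2261-09-22
! kalendar.pin(d=<last>) == 2261-09-22
! kalendar.drift(n=58) == 2261-11-19
! kalendar.monthhop(n=-30) == 2259-05-19
! measurebox.asunit(v=-82, u_from=h, u_to=cm) == ToolError: incompatible units
! kalendar.lastday() == 2259-05-31

Answer: 2259-05-19


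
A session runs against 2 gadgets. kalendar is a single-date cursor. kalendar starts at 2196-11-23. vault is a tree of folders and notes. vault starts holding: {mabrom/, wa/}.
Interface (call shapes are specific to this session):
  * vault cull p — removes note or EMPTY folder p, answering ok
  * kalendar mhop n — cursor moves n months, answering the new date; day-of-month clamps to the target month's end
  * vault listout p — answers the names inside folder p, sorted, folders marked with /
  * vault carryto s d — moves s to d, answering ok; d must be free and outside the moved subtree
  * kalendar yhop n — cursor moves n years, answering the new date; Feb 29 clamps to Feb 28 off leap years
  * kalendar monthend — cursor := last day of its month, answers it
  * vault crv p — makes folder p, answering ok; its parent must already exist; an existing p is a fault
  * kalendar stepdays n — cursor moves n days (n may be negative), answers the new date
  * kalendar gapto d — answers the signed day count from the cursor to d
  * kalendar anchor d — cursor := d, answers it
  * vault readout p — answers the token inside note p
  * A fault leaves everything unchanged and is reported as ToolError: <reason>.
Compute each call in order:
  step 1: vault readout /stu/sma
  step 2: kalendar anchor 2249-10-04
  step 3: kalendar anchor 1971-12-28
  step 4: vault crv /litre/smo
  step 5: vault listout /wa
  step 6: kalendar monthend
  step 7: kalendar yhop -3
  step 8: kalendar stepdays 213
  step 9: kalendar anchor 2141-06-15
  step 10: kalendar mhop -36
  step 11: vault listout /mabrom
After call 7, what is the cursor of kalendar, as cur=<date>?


>> vault readout(p=/stu/sma)
<< ToolError: not found
>> kalendar anchor(d=2249-10-04)
<< 2249-10-04
>> kalendar anchor(d=1971-12-28)
<< 1971-12-28
>> vault crv(p=/litre/smo)
<< ToolError: no parent
>> vault listout(p=/wa)
<< []
>> kalendar monthend()
<< 1971-12-31
>> kalendar yhop(n=-3)
<< 1968-12-31
>> kalendar stepdays(n=213)
<< 1969-08-01
>> kalendar anchor(d=2141-06-15)
<< 2141-06-15
>> kalendar mhop(n=-36)
<< 2138-06-15
>> vault listout(p=/mabrom)
<< []

Answer: cur=1968-12-31


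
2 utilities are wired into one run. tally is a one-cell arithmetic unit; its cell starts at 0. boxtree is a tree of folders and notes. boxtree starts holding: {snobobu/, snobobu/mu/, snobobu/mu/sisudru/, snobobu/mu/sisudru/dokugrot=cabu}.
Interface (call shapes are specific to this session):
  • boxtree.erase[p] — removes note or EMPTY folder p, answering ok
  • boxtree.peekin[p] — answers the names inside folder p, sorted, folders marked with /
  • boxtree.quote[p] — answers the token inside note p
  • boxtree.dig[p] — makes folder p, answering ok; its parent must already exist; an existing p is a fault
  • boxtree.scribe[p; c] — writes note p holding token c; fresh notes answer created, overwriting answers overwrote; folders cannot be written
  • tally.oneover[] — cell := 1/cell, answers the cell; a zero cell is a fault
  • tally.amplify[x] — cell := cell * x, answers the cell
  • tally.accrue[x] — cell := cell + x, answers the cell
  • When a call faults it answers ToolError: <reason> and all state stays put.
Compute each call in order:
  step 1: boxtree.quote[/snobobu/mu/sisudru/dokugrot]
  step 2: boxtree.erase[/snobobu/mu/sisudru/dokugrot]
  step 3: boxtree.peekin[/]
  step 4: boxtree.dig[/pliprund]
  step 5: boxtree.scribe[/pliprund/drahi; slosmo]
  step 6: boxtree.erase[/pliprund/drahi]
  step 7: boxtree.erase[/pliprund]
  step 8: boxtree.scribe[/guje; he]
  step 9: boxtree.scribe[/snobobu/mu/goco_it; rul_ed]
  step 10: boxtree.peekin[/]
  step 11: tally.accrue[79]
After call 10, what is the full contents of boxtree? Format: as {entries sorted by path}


Answer: {guje=he, snobobu/, snobobu/mu/, snobobu/mu/goco_it=rul_ed, snobobu/mu/sisudru/}

Derivation:
! 1. quote(p: /snobobu/mu/sisudru/dokugrot) : cabu
! 2. erase(p: /snobobu/mu/sisudru/dokugrot) : ok
! 3. peekin(p: /) : [snobobu/]
! 4. dig(p: /pliprund) : ok
! 5. scribe(p: /pliprund/drahi, c: slosmo) : created
! 6. erase(p: /pliprund/drahi) : ok
! 7. erase(p: /pliprund) : ok
! 8. scribe(p: /guje, c: he) : created
! 9. scribe(p: /snobobu/mu/goco_it, c: rul_ed) : created
! 10. peekin(p: /) : [guje, snobobu/]
! 11. accrue(x: 79) : 79


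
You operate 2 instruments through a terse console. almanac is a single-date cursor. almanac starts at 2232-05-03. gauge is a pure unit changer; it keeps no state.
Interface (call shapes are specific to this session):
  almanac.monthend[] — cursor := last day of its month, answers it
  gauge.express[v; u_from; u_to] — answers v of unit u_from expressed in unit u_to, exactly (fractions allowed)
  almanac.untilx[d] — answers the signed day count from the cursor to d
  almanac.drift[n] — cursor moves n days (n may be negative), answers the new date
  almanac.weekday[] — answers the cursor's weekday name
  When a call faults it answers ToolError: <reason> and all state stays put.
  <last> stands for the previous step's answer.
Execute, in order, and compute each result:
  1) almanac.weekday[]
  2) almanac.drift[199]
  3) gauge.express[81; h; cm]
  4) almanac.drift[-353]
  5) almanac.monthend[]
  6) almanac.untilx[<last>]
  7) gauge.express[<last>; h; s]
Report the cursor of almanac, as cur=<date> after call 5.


Answer: cur=2231-12-31

Derivation:
Step: almanac.weekday[]
Result: Thursday
Step: almanac.drift[199]
Result: 2232-11-18
Step: gauge.express[81; h; cm]
Result: ToolError: incompatible units
Step: almanac.drift[-353]
Result: 2231-12-01
Step: almanac.monthend[]
Result: 2231-12-31
Step: almanac.untilx[<last>]
Result: 0
Step: gauge.express[<last>; h; s]
Result: 0


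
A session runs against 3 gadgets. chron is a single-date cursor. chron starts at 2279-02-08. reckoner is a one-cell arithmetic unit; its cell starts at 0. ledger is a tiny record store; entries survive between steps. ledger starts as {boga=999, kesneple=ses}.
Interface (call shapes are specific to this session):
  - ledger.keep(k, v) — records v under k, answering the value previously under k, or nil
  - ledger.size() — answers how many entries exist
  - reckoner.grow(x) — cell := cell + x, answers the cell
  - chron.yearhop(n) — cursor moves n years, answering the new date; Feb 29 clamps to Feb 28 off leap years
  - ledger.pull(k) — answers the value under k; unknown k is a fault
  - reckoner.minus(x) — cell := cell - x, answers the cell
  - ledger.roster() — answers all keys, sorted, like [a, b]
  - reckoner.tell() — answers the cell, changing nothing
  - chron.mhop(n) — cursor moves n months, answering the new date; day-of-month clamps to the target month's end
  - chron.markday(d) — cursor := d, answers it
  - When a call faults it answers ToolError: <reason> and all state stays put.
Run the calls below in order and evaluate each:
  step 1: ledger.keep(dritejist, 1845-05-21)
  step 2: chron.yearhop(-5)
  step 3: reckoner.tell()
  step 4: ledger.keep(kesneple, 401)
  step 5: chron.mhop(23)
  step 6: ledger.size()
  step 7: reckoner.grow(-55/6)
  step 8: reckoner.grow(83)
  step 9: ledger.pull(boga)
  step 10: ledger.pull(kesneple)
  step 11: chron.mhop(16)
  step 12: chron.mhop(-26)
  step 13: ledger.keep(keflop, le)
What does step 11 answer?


% ledger.keep dritejist 1845-05-21
:: nil
% chron.yearhop -5
:: 2274-02-08
% reckoner.tell
:: 0
% ledger.keep kesneple 401
:: ses
% chron.mhop 23
:: 2276-01-08
% ledger.size
:: 3
% reckoner.grow -55/6
:: -55/6
% reckoner.grow 83
:: 443/6
% ledger.pull boga
:: 999
% ledger.pull kesneple
:: 401
% chron.mhop 16
:: 2277-05-08
% chron.mhop -26
:: 2275-03-08
% ledger.keep keflop le
:: nil

Answer: 2277-05-08


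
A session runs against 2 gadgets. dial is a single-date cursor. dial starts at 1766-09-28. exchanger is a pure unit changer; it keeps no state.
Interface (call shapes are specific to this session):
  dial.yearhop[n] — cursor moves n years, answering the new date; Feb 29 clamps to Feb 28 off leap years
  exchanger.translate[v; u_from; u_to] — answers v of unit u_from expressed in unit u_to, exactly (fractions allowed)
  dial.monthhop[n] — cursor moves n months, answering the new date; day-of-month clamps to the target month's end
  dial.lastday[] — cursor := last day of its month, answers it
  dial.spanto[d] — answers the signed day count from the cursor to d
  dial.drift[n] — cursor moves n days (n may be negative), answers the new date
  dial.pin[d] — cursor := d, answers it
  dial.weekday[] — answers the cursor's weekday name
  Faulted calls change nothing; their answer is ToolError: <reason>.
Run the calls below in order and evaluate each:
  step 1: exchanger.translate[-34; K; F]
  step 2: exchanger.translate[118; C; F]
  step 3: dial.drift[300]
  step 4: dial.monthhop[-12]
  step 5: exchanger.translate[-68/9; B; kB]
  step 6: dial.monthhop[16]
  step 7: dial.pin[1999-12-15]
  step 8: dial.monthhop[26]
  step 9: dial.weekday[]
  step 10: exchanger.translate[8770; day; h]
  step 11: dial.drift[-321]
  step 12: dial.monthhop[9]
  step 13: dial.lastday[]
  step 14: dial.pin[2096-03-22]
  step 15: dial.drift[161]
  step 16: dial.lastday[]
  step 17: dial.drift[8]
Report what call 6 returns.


Answer: 1767-11-25

Derivation:
CALL exchanger.translate[v='-34'; u_from='K'; u_to='F']
RET  -52087/100
CALL exchanger.translate[v='118'; u_from='C'; u_to='F']
RET  1222/5
CALL dial.drift[n='300']
RET  1767-07-25
CALL dial.monthhop[n='-12']
RET  1766-07-25
CALL exchanger.translate[v='-68/9'; u_from='B'; u_to='kB']
RET  -17/2250
CALL dial.monthhop[n='16']
RET  1767-11-25
CALL dial.pin[d='1999-12-15']
RET  1999-12-15
CALL dial.monthhop[n='26']
RET  2002-02-15
CALL dial.weekday[]
RET  Friday
CALL exchanger.translate[v='8770'; u_from='day'; u_to='h']
RET  210480
CALL dial.drift[n='-321']
RET  2001-03-31
CALL dial.monthhop[n='9']
RET  2001-12-31
CALL dial.lastday[]
RET  2001-12-31
CALL dial.pin[d='2096-03-22']
RET  2096-03-22
CALL dial.drift[n='161']
RET  2096-08-30
CALL dial.lastday[]
RET  2096-08-31
CALL dial.drift[n='8']
RET  2096-09-08


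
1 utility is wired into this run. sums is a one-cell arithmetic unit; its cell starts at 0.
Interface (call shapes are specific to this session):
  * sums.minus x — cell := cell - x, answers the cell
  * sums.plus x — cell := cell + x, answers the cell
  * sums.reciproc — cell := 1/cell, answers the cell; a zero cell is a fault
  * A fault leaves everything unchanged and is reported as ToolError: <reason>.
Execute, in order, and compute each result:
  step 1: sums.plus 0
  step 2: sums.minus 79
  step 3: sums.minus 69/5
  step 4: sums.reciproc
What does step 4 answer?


==> plus(x→0)
<== 0
==> minus(x→79)
<== -79
==> minus(x→69/5)
<== -464/5
==> reciproc()
<== -5/464

Answer: -5/464


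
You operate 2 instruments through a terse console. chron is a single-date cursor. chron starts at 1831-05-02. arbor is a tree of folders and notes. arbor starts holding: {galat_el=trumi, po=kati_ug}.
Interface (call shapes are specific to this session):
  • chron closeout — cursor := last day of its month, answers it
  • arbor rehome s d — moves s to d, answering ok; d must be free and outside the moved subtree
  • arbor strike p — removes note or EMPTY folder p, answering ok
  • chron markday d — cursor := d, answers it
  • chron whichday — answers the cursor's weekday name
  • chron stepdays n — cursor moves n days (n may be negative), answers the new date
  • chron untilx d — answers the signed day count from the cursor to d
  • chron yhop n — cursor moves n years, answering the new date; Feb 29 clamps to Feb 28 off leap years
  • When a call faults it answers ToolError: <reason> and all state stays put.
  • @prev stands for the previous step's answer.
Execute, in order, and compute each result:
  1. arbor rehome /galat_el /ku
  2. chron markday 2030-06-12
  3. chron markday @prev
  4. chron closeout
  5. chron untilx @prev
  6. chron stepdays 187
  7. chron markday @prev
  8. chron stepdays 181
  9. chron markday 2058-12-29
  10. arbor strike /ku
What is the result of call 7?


Answer: 2031-01-03

Derivation:
% 1. arbor rehome(s='/galat_el', d='/ku') ~> ok
% 2. chron markday(d='2030-06-12') ~> 2030-06-12
% 3. chron markday(d='@prev') ~> 2030-06-12
% 4. chron closeout() ~> 2030-06-30
% 5. chron untilx(d='@prev') ~> 0
% 6. chron stepdays(n='187') ~> 2031-01-03
% 7. chron markday(d='@prev') ~> 2031-01-03
% 8. chron stepdays(n='181') ~> 2031-07-03
% 9. chron markday(d='2058-12-29') ~> 2058-12-29
% 10. arbor strike(p='/ku') ~> ok


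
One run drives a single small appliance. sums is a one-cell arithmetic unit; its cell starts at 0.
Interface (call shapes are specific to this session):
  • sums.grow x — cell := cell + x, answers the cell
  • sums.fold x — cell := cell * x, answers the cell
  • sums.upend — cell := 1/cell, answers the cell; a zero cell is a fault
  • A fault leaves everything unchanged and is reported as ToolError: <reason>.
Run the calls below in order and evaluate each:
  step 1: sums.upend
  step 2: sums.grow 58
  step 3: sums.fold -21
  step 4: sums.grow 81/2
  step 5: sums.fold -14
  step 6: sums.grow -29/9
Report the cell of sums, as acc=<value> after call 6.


Answer: acc=148336/9

Derivation:
// 1. upend() -> ToolError: reciprocal of zero
// 2. grow(x='58') -> 58
// 3. fold(x='-21') -> -1218
// 4. grow(x='81/2') -> -2355/2
// 5. fold(x='-14') -> 16485
// 6. grow(x='-29/9') -> 148336/9


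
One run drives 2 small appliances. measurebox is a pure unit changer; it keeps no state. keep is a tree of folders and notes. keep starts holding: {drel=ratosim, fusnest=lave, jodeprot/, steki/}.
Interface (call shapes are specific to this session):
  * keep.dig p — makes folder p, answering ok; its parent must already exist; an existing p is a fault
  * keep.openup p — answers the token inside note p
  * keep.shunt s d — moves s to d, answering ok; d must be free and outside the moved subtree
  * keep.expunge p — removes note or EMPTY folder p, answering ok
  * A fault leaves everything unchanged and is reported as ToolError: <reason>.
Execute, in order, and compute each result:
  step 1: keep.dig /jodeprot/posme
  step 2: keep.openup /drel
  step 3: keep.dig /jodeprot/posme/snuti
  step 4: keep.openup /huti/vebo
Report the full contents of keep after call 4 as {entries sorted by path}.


Answer: {drel=ratosim, fusnest=lave, jodeprot/, jodeprot/posme/, jodeprot/posme/snuti/, steki/}

Derivation:
// 1. dig(p='/jodeprot/posme') == ok
// 2. openup(p='/drel') == ratosim
// 3. dig(p='/jodeprot/posme/snuti') == ok
// 4. openup(p='/huti/vebo') == ToolError: not found


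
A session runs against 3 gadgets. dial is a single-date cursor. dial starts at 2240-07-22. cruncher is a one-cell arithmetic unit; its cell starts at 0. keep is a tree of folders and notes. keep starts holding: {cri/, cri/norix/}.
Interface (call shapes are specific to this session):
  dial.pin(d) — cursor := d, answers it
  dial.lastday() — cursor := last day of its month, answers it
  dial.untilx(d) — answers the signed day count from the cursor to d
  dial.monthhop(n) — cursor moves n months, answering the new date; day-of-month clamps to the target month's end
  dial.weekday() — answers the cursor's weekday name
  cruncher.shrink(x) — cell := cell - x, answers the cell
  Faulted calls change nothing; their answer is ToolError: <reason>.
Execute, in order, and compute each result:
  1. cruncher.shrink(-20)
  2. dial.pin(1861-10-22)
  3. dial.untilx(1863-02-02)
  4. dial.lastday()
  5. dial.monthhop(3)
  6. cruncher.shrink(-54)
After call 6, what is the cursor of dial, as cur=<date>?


~$ cruncher.shrink -20
= 20
~$ dial.pin 1861-10-22
= 1861-10-22
~$ dial.untilx 1863-02-02
= 468
~$ dial.lastday
= 1861-10-31
~$ dial.monthhop 3
= 1862-01-31
~$ cruncher.shrink -54
= 74

Answer: cur=1862-01-31


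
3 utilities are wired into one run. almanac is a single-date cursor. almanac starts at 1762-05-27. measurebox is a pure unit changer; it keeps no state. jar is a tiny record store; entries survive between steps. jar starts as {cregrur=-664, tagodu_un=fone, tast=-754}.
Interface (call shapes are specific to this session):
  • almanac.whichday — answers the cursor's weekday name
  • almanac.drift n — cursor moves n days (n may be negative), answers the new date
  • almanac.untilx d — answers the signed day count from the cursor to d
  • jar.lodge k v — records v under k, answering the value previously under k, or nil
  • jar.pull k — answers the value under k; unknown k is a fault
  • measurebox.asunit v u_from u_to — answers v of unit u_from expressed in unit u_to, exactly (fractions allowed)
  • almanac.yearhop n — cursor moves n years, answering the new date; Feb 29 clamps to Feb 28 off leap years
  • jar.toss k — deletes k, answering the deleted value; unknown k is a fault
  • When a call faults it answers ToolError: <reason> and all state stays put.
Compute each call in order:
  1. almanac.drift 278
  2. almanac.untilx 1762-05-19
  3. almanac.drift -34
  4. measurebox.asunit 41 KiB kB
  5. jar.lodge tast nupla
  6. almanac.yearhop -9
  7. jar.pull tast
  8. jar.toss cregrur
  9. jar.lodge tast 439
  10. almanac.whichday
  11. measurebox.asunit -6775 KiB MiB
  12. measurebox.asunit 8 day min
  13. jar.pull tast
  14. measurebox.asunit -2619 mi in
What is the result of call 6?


-> drift(n=278)
<- 1763-03-01
-> untilx(d=1762-05-19)
<- -286
-> drift(n=-34)
<- 1763-01-26
-> asunit(v=41, u_from=KiB, u_to=kB)
<- 5248/125
-> lodge(k=tast, v=nupla)
<- -754
-> yearhop(n=-9)
<- 1754-01-26
-> pull(k=tast)
<- nupla
-> toss(k=cregrur)
<- -664
-> lodge(k=tast, v=439)
<- nupla
-> whichday()
<- Saturday
-> asunit(v=-6775, u_from=KiB, u_to=MiB)
<- -6775/1024
-> asunit(v=8, u_from=day, u_to=min)
<- 11520
-> pull(k=tast)
<- 439
-> asunit(v=-2619, u_from=mi, u_to=in)
<- -165939840

Answer: 1754-01-26


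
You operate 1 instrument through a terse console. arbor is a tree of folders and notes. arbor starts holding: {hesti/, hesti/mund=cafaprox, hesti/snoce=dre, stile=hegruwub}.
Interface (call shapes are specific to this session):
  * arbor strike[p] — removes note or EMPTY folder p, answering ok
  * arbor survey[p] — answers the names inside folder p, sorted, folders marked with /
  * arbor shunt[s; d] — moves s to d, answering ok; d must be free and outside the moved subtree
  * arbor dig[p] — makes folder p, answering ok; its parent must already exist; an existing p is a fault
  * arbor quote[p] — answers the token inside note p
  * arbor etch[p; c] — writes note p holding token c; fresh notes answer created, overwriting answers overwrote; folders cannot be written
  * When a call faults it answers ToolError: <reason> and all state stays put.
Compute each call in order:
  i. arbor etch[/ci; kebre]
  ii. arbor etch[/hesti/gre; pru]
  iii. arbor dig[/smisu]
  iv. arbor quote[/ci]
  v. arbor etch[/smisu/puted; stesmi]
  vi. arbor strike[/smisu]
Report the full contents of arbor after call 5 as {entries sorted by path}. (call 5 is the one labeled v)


$ arbor etch p: /ci c: kebre
[out] created
$ arbor etch p: /hesti/gre c: pru
[out] created
$ arbor dig p: /smisu
[out] ok
$ arbor quote p: /ci
[out] kebre
$ arbor etch p: /smisu/puted c: stesmi
[out] created
$ arbor strike p: /smisu
[out] ToolError: not empty

Answer: {ci=kebre, hesti/, hesti/gre=pru, hesti/mund=cafaprox, hesti/snoce=dre, smisu/, smisu/puted=stesmi, stile=hegruwub}


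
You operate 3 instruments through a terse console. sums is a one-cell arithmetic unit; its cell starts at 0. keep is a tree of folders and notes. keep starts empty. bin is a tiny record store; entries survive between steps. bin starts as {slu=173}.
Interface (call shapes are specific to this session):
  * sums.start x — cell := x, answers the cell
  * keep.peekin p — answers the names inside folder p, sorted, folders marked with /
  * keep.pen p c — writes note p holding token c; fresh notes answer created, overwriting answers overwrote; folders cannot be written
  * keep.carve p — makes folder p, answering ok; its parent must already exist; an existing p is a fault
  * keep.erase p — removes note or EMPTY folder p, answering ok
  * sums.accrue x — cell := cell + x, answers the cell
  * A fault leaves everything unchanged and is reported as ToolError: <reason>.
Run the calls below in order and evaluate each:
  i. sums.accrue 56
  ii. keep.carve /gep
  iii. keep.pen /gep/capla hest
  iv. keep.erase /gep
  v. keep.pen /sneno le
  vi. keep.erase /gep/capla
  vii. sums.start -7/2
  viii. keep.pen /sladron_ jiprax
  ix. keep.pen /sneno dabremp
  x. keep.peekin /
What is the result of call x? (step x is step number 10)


$ accrue x='56'
[out] 56
$ carve p='/gep'
[out] ok
$ pen p='/gep/capla' c='hest'
[out] created
$ erase p='/gep'
[out] ToolError: not empty
$ pen p='/sneno' c='le'
[out] created
$ erase p='/gep/capla'
[out] ok
$ start x='-7/2'
[out] -7/2
$ pen p='/sladron_' c='jiprax'
[out] created
$ pen p='/sneno' c='dabremp'
[out] overwrote
$ peekin p='/'
[out] [gep/, sladron_, sneno]

Answer: [gep/, sladron_, sneno]


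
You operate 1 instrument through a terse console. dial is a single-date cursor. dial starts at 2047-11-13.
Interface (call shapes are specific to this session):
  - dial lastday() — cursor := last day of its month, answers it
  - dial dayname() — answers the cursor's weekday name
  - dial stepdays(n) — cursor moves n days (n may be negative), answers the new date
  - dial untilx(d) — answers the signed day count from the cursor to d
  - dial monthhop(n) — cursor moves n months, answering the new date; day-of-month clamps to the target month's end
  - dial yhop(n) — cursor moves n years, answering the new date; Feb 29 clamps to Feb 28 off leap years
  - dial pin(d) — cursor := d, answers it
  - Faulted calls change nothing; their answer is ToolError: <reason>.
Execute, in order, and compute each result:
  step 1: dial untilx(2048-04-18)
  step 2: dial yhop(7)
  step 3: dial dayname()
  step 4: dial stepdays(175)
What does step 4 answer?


-> dial untilx(2048-04-18)
<- 157
-> dial yhop(7)
<- 2054-11-13
-> dial dayname()
<- Friday
-> dial stepdays(175)
<- 2055-05-07

Answer: 2055-05-07


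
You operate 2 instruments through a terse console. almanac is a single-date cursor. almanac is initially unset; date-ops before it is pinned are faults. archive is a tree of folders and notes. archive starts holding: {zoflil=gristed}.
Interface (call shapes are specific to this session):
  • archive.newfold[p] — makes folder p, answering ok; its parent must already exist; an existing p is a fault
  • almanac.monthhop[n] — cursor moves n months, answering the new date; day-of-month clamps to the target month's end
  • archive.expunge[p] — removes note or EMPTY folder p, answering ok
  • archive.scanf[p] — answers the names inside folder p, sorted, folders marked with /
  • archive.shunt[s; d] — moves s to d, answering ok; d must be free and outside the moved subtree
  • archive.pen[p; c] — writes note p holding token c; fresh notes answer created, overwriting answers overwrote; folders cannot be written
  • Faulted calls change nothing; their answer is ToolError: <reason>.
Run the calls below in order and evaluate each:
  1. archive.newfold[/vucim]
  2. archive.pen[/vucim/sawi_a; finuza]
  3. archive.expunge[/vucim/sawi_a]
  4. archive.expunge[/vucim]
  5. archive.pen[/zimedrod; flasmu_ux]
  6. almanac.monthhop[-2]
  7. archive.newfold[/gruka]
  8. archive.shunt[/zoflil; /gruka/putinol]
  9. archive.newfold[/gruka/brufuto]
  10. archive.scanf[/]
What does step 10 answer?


Answer: [gruka/, zimedrod]

Derivation:
// 1. newfold(/vucim) => ok
// 2. pen(/vucim/sawi_a, finuza) => created
// 3. expunge(/vucim/sawi_a) => ok
// 4. expunge(/vucim) => ok
// 5. pen(/zimedrod, flasmu_ux) => created
// 6. monthhop(-2) => ToolError: no date set
// 7. newfold(/gruka) => ok
// 8. shunt(/zoflil, /gruka/putinol) => ok
// 9. newfold(/gruka/brufuto) => ok
// 10. scanf(/) => [gruka/, zimedrod]


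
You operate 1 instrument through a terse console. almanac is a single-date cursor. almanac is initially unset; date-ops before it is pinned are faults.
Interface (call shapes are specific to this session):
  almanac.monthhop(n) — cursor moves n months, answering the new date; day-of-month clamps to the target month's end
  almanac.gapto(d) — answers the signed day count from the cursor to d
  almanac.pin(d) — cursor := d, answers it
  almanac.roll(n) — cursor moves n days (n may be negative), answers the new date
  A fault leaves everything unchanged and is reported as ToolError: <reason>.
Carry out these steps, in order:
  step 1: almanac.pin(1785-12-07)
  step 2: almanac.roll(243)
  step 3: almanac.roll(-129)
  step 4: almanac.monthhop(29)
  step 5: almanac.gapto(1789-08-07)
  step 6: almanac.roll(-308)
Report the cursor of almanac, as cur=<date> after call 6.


Using pin on d→1785-12-07, and get 1785-12-07.
I use roll on n→243, — result: 1786-08-07.
Next I call roll on n→-129, yielding 1786-03-31.
Using monthhop on n→29, giving 1788-08-31.
Then gapto on d→1789-08-07, — result: 341.
I run roll on n→-308, and observe 1787-10-28.

Answer: cur=1787-10-28


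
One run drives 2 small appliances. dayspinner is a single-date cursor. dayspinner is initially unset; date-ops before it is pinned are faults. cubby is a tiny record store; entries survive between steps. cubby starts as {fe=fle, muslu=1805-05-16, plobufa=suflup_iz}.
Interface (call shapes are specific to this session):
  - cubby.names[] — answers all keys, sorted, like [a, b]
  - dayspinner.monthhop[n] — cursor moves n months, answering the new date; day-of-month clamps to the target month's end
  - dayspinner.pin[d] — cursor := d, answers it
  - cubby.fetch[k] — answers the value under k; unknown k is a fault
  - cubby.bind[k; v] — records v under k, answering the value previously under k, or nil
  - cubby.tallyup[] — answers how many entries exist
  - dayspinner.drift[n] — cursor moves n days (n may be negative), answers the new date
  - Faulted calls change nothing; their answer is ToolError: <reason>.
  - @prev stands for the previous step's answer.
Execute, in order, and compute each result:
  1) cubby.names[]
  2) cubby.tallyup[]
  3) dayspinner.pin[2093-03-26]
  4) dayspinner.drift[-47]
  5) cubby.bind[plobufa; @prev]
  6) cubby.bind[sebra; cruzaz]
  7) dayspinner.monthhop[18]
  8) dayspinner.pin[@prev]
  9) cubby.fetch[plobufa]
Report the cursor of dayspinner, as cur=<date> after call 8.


I run cubby.names, and see [fe, muslu, plobufa].
I try cubby.tallyup, — result: 3.
Next I call dayspinner.pin passing 2093-03-26, — result: 2093-03-26.
I use dayspinner.drift passing -47, — result: 2093-02-07.
I run cubby.bind passing plobufa, @prev, yielding suflup_iz.
I invoke cubby.bind passing sebra, cruzaz, and observe nil.
I invoke dayspinner.monthhop passing 18, and get 2094-08-07.
Calling dayspinner.pin passing @prev, giving 2094-08-07.
I try cubby.fetch passing plobufa, yielding 2093-02-07.

Answer: cur=2094-08-07


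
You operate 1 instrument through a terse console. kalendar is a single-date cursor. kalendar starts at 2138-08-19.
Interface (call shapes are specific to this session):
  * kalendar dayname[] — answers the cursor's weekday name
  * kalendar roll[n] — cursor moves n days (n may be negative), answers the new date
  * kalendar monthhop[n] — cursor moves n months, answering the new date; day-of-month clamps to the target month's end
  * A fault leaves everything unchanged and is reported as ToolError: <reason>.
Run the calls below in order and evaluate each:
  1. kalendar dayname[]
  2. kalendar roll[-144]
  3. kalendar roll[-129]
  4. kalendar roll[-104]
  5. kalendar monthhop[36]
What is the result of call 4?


-> kalendar dayname()
<- Tuesday
-> kalendar roll(n='-144')
<- 2138-03-28
-> kalendar roll(n='-129')
<- 2137-11-19
-> kalendar roll(n='-104')
<- 2137-08-07
-> kalendar monthhop(n='36')
<- 2140-08-07

Answer: 2137-08-07


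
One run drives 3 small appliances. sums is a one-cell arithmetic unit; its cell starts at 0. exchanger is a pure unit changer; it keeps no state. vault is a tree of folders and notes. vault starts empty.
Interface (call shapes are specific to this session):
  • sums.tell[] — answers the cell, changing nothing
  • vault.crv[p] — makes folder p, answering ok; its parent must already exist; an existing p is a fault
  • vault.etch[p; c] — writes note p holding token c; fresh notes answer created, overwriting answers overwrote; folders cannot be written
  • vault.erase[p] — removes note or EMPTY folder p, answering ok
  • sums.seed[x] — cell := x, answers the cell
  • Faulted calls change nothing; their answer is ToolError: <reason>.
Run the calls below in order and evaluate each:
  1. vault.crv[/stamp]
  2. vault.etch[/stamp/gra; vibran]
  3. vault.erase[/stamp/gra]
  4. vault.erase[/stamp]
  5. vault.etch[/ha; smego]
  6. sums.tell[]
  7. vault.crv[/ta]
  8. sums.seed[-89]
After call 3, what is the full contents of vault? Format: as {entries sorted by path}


Answer: {stamp/}

Derivation:
% vault.crv p: /stamp
  ok
% vault.etch p: /stamp/gra c: vibran
  created
% vault.erase p: /stamp/gra
  ok
% vault.erase p: /stamp
  ok
% vault.etch p: /ha c: smego
  created
% sums.tell
  0
% vault.crv p: /ta
  ok
% sums.seed x: -89
  -89


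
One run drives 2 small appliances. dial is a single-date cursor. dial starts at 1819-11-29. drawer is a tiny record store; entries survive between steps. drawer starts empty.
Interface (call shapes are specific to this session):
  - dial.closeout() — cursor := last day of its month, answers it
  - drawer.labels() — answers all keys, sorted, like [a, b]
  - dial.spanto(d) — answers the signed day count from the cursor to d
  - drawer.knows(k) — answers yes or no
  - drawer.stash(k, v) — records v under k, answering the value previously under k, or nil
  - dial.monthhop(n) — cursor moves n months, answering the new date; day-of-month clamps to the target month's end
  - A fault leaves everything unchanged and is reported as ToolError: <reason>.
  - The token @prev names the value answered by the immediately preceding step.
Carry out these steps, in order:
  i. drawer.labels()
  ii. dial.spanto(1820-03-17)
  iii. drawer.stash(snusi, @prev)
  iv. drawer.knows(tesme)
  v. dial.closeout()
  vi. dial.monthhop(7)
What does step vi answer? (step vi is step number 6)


// drawer.labels() => []
// dial.spanto(d→1820-03-17) => 109
// drawer.stash(k→snusi, v→@prev) => nil
// drawer.knows(k→tesme) => no
// dial.closeout() => 1819-11-30
// dial.monthhop(n→7) => 1820-06-30

Answer: 1820-06-30


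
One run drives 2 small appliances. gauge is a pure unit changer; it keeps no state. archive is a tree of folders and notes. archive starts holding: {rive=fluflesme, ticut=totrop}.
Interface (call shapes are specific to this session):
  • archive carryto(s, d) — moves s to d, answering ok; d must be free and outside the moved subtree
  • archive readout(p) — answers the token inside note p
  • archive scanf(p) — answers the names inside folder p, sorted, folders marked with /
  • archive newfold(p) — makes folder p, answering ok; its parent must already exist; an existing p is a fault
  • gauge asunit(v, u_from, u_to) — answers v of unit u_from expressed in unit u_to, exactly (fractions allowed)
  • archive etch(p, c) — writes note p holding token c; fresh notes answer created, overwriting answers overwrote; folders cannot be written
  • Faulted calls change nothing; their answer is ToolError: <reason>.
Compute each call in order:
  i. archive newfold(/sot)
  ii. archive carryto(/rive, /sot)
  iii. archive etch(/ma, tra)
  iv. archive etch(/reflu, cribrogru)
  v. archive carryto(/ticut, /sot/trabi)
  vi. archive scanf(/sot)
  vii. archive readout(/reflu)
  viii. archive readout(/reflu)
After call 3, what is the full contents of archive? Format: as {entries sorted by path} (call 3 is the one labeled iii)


Answer: {ma=tra, rive=fluflesme, sot/, ticut=totrop}

Derivation:
I run archive newfold passing p=/sot, — result: ok.
Then archive carryto passing s=/rive, d=/sot, and observe ToolError: exists.
I invoke archive etch passing p=/ma, c=tra, yielding created.
Using archive etch passing p=/reflu, c=cribrogru, which returns created.
Next I call archive carryto passing s=/ticut, d=/sot/trabi: ok.
Then archive scanf passing p=/sot, yielding [trabi].
Invoking archive readout passing p=/reflu, giving cribrogru.
Invoking archive readout passing p=/reflu: cribrogru.


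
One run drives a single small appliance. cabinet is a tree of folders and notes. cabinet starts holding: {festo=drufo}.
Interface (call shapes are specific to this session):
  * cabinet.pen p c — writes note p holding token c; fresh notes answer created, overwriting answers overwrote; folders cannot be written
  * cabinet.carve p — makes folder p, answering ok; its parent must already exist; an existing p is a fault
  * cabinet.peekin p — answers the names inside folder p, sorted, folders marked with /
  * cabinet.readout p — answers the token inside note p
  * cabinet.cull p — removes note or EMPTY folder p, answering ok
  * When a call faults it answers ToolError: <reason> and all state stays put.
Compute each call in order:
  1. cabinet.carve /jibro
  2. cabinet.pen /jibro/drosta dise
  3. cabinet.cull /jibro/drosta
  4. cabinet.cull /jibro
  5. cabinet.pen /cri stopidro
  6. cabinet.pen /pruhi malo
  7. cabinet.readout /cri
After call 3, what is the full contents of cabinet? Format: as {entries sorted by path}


I invoke cabinet.carve passing p=/jibro, — result: ok.
I call cabinet.pen passing p=/jibro/drosta, c=dise, which returns created.
Using cabinet.cull passing p=/jibro/drosta, yielding ok.
Then cabinet.cull passing p=/jibro, which returns ok.
I try cabinet.pen passing p=/cri, c=stopidro, and observe created.
I call cabinet.pen passing p=/pruhi, c=malo, yielding created.
Using cabinet.readout passing p=/cri, → stopidro.

Answer: {festo=drufo, jibro/}


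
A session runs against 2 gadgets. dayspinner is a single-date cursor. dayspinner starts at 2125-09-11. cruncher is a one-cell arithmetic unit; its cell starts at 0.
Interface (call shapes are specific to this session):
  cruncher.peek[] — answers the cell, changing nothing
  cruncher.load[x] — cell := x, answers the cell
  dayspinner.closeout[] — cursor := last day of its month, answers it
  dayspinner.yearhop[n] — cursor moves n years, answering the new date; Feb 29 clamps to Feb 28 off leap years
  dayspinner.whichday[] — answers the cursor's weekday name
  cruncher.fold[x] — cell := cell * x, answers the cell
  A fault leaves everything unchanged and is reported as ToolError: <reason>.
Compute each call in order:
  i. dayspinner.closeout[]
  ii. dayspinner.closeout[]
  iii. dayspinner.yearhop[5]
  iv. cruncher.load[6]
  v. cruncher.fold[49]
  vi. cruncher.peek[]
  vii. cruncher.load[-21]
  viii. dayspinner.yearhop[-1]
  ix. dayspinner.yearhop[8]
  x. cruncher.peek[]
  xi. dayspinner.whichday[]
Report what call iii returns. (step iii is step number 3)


;; dayspinner.closeout() -> 2125-09-30
;; dayspinner.closeout() -> 2125-09-30
;; dayspinner.yearhop(n: 5) -> 2130-09-30
;; cruncher.load(x: 6) -> 6
;; cruncher.fold(x: 49) -> 294
;; cruncher.peek() -> 294
;; cruncher.load(x: -21) -> -21
;; dayspinner.yearhop(n: -1) -> 2129-09-30
;; dayspinner.yearhop(n: 8) -> 2137-09-30
;; cruncher.peek() -> -21
;; dayspinner.whichday() -> Monday

Answer: 2130-09-30
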